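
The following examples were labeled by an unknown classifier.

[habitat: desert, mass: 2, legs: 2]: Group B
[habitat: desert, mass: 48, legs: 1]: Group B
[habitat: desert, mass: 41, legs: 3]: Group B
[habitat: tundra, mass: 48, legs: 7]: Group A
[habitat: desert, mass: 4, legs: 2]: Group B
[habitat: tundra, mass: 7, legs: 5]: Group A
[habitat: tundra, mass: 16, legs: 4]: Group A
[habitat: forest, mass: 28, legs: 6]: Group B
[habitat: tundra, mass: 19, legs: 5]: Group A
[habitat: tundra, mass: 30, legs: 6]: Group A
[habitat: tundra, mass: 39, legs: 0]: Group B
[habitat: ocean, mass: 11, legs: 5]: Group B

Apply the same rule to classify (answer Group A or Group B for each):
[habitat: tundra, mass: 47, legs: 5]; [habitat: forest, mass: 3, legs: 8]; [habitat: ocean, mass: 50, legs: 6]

All 'Group A' examples share one property — habitat is tundra AND legs ≥ 1 — and every 'Group B' example lacks it.
[habitat: tundra, mass: 47, legs: 5]: habitat is tundra, legs = 5, fits → Group A. [habitat: forest, mass: 3, legs: 8]: habitat is forest, legs = 8, does not satisfy this → Group B. [habitat: ocean, mass: 50, legs: 6]: habitat is ocean, legs = 6, does not satisfy this → Group B.

Group A, Group B, Group B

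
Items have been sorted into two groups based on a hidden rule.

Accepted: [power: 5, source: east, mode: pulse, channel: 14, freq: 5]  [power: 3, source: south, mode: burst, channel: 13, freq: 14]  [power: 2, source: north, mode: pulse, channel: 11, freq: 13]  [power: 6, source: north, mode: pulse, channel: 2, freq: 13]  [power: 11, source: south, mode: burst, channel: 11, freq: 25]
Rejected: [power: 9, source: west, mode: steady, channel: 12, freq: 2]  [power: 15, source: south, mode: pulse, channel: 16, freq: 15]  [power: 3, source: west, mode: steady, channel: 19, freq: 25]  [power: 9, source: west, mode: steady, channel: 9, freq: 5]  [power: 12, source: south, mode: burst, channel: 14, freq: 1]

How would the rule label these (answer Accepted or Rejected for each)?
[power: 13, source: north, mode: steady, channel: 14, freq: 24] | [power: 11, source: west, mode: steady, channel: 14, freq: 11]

Rejected, Rejected

The common property of the 'Accepted' items is: mode is not steady AND power ≤ 11. No 'Rejected' item has it.
[power: 13, source: north, mode: steady, channel: 14, freq: 24] — mode is steady, power = 13, hence Rejected. [power: 11, source: west, mode: steady, channel: 14, freq: 11] — mode is steady, power = 11, hence Rejected.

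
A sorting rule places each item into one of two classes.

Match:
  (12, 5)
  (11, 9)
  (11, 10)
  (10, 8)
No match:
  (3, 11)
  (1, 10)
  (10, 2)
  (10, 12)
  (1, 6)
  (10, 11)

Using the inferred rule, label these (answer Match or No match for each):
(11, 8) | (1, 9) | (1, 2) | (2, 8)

Match, No match, No match, No match

A rule that fits every label: first > second AND sum ≥ 14 — true of each 'Match' example, false of each 'No match' one.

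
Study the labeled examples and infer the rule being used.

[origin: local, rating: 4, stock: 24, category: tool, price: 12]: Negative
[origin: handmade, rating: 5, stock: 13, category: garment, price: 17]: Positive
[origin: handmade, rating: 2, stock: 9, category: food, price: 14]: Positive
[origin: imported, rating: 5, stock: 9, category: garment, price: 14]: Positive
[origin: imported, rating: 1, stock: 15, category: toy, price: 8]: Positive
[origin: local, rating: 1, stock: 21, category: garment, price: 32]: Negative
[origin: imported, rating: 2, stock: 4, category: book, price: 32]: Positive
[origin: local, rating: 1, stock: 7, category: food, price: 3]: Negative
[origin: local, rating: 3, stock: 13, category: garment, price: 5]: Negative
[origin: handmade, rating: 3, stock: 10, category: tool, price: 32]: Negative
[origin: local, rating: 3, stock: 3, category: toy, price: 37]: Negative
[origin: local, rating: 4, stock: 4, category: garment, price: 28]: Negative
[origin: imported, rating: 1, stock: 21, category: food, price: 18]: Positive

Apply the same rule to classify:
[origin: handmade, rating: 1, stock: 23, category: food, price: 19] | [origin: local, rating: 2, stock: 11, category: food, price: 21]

Positive, Negative

The simplest hypothesis consistent with all the labels is: origin is not local AND rating ≠ 3.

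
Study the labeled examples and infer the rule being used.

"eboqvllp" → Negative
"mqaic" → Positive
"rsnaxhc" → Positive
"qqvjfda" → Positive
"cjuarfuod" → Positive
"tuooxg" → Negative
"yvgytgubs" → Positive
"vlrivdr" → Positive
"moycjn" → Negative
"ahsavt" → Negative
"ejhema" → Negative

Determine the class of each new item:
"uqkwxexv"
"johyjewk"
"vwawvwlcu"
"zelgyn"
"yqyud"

Negative, Negative, Positive, Negative, Positive

The common property of the 'Positive' items is: odd length. No 'Negative' item has it.
Negative: "uqkwxexv", since length 8. Negative: "johyjewk", since length 8. Positive: "vwawvwlcu", since length 9. Negative: "zelgyn", since length 6. Positive: "yqyud", since length 5.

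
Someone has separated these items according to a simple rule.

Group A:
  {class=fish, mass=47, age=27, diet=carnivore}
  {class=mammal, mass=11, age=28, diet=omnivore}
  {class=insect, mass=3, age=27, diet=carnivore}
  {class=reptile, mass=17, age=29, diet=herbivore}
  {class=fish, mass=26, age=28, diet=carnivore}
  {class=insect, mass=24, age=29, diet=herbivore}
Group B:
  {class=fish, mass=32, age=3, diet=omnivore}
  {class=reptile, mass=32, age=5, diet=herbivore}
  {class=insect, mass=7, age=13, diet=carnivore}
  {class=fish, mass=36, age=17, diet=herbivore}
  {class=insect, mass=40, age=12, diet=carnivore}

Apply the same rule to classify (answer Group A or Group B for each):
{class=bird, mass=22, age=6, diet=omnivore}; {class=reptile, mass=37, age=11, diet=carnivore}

The rule appears to be: age ≥ 27.

Group B, Group B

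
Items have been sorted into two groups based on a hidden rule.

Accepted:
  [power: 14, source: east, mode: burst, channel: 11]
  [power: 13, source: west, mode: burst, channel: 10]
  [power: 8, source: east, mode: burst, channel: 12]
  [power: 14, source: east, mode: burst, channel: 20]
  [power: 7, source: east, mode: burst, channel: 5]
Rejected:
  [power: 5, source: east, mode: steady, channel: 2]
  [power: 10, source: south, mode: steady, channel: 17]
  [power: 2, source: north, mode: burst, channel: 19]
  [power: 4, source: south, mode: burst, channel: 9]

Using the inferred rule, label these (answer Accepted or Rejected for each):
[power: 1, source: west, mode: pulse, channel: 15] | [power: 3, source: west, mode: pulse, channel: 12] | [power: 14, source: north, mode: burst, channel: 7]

All 'Accepted' examples share one property — mode is burst AND power ≥ 5 — and every 'Rejected' example lacks it.
[power: 1, source: west, mode: pulse, channel: 15] — mode is pulse, power = 1, hence Rejected.
[power: 3, source: west, mode: pulse, channel: 12] — mode is pulse, power = 3, hence Rejected.
[power: 14, source: north, mode: burst, channel: 7] — mode is burst, power = 14, hence Accepted.

Rejected, Rejected, Accepted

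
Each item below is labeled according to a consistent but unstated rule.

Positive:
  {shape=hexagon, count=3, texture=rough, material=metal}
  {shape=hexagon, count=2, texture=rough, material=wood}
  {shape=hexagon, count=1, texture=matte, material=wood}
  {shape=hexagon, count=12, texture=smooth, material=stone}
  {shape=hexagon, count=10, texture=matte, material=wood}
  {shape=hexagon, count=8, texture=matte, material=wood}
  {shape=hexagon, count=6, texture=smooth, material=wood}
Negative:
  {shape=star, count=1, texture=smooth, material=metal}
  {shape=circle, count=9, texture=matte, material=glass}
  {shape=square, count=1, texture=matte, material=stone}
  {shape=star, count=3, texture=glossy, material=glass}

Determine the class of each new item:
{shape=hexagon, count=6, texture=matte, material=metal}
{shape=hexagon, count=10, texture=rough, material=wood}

Positive, Positive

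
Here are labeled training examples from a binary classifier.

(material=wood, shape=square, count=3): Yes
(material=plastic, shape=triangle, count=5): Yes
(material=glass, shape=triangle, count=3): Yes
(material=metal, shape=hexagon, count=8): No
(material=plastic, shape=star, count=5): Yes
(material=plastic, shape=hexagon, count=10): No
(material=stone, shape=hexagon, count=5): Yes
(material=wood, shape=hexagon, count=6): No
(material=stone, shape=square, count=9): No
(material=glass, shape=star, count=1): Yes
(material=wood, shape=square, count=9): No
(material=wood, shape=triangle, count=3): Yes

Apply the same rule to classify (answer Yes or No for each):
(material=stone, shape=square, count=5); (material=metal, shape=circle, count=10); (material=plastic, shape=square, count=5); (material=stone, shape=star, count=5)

Yes, No, Yes, Yes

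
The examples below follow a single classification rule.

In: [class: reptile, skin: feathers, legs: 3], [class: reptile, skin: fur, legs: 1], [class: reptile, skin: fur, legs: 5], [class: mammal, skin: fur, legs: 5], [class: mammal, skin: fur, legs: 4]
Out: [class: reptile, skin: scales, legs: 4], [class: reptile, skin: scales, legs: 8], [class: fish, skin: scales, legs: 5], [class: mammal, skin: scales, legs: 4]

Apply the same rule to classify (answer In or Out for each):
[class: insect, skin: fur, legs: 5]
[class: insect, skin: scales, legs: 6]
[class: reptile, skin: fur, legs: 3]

The pattern is that an item is 'In' exactly when: skin is not scales.
[class: insect, skin: fur, legs: 5] — skin is fur, hence In. [class: insect, skin: scales, legs: 6] — skin is scales, hence Out. [class: reptile, skin: fur, legs: 3] — skin is fur, hence In.

In, Out, In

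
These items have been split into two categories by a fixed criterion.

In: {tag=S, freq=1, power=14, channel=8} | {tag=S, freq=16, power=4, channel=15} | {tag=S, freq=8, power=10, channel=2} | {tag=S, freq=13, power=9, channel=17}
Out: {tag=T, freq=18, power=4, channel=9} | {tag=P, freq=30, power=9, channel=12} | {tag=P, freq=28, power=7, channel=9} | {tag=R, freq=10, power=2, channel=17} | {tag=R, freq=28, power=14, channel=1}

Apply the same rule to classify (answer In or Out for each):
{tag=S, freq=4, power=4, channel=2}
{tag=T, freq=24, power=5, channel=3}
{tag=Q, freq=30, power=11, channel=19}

A rule that fits every label: tag is S — true of each 'In' example, false of each 'Out' one.
{tag=S, freq=4, power=4, channel=2} — tag is S, hence In.
{tag=T, freq=24, power=5, channel=3} — tag is T, hence Out.
{tag=Q, freq=30, power=11, channel=19} — tag is Q, hence Out.

In, Out, Out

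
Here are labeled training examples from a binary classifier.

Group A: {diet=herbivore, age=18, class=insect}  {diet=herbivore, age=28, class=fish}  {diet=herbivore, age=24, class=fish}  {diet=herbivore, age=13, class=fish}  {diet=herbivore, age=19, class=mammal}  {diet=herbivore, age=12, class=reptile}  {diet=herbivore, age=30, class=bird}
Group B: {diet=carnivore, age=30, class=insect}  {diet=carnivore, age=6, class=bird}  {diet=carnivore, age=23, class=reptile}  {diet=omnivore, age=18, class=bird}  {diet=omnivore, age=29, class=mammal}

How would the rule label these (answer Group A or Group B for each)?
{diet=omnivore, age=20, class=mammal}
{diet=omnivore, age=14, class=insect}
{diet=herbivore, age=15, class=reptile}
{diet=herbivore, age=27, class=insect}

Group B, Group B, Group A, Group A

All 'Group A' examples share one property — diet is herbivore — and every 'Group B' example lacks it.
{diet=omnivore, age=20, class=mammal} — diet is omnivore, hence Group B.
{diet=omnivore, age=14, class=insect} — diet is omnivore, hence Group B.
{diet=herbivore, age=15, class=reptile} — diet is herbivore, hence Group A.
{diet=herbivore, age=27, class=insect} — diet is herbivore, hence Group A.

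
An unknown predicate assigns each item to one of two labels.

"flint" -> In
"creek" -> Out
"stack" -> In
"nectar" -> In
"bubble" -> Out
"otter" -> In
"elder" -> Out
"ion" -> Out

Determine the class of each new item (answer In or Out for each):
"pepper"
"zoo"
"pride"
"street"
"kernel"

Rule: contains 't'. This holds for each 'In' example and fails for each 'Out' one.

Out, Out, Out, In, Out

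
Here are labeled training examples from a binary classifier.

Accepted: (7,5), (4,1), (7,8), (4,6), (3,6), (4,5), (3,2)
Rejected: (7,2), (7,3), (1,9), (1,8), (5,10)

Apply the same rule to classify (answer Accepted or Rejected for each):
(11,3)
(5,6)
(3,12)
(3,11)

A rule that fits every label: |first − second| ≤ 3 — true of each 'Accepted' example, false of each 'Rejected' one.
Rejected: (11,3), since |11−3| = 8. Accepted: (5,6), since |5−6| = 1. Rejected: (3,12), since |3−12| = 9. Rejected: (3,11), since |3−11| = 8.

Rejected, Accepted, Rejected, Rejected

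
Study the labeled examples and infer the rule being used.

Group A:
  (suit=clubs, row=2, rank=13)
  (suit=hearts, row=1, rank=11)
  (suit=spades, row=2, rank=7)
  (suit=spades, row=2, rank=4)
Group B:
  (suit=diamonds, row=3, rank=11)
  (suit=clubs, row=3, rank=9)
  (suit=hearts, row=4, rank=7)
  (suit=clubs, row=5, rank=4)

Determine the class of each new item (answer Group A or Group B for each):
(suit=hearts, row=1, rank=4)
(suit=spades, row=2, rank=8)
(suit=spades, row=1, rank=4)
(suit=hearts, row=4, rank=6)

Group A, Group A, Group A, Group B

The classifier is using: row ≤ 2.
(suit=hearts, row=1, rank=4): row = 1 — passes, so Group A. (suit=spades, row=2, rank=8): row = 2 — passes, so Group A. (suit=spades, row=1, rank=4): row = 1 — passes, so Group A. (suit=hearts, row=4, rank=6): row = 4 — doesn't qualify, so Group B.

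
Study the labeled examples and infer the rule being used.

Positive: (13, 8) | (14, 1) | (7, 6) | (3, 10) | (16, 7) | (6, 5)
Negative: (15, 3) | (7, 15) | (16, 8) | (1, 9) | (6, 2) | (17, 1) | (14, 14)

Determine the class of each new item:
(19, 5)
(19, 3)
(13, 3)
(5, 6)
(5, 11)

'Positive' ⟺ sum is odd.

Negative, Negative, Negative, Positive, Negative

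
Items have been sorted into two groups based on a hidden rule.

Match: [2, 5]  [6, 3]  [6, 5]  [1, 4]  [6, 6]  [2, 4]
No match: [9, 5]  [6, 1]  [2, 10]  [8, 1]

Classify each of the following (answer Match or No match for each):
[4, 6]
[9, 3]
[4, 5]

The common property of the 'Match' items is: |first − second| ≤ 3. No 'No match' item has it.
[4, 6]: |4−6| = 2, qualifies → Match. [9, 3]: |9−3| = 6, does not fit → No match. [4, 5]: |4−5| = 1, qualifies → Match.

Match, No match, Match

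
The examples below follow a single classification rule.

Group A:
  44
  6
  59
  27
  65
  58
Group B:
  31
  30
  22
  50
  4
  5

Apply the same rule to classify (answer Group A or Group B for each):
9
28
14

All 'Group A' examples share one property — digit sum ≥ 6 — and every 'Group B' example lacks it.
9 — digit sum 9, hence Group A. 28 — digit sum 2+8 = 10, hence Group A. 14 — digit sum 1+4 = 5, hence Group B.

Group A, Group A, Group B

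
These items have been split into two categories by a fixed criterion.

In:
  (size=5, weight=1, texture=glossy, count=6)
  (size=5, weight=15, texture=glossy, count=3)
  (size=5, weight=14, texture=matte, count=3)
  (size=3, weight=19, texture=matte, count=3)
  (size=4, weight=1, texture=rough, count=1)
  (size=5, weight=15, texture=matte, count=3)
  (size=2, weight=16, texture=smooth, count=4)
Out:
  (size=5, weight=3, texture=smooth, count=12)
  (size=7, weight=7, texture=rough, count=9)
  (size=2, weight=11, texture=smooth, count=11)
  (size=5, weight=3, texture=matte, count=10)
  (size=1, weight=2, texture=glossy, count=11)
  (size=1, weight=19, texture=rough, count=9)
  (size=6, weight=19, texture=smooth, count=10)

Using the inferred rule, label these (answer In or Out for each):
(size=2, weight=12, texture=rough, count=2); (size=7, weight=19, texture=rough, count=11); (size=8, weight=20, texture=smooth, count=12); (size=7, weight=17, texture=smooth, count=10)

In, Out, Out, Out

The rule appears to be: count ≤ 6.
(size=2, weight=12, texture=rough, count=2) — count = 2, hence In. (size=7, weight=19, texture=rough, count=11) — count = 11, hence Out. (size=8, weight=20, texture=smooth, count=12) — count = 12, hence Out. (size=7, weight=17, texture=smooth, count=10) — count = 10, hence Out.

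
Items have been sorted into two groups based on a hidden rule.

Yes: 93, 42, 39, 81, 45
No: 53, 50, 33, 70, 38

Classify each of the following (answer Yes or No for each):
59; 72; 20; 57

The rule appears to be: multiple of 3 AND at least 38.
59 → 59 = 3·19 + 2, 59 ≥ 38 → No.
72 → 72 = 3·24, 72 ≥ 38 → Yes.
20 → 20 = 3·6 + 2, 20 < 38 → No.
57 → 57 = 3·19, 57 ≥ 38 → Yes.

No, Yes, No, Yes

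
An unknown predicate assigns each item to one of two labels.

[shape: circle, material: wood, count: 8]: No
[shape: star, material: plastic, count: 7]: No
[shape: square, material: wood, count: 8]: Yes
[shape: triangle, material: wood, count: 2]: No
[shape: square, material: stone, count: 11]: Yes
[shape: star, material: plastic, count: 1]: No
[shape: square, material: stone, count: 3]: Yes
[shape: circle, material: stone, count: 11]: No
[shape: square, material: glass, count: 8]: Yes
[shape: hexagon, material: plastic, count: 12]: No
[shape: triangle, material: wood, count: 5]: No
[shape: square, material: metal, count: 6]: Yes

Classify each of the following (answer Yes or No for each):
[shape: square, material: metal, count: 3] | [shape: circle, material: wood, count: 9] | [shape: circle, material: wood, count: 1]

Yes, No, No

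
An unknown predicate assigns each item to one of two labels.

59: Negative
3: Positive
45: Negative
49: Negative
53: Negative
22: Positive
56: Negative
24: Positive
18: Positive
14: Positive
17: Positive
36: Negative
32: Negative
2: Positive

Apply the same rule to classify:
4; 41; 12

One predicate separates the groups cleanly: at most 24.

Positive, Negative, Positive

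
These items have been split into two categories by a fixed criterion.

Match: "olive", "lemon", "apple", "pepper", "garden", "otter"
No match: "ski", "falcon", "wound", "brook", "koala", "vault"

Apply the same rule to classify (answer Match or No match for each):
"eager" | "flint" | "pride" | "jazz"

A rule that fits every label: contains 'e' — true of each 'Match' example, false of each 'No match' one.
"eager": has 'e', has this property → Match. "flint": no 'e', fails the rule → No match. "pride": has 'e', has this property → Match. "jazz": no 'e', fails the rule → No match.

Match, No match, Match, No match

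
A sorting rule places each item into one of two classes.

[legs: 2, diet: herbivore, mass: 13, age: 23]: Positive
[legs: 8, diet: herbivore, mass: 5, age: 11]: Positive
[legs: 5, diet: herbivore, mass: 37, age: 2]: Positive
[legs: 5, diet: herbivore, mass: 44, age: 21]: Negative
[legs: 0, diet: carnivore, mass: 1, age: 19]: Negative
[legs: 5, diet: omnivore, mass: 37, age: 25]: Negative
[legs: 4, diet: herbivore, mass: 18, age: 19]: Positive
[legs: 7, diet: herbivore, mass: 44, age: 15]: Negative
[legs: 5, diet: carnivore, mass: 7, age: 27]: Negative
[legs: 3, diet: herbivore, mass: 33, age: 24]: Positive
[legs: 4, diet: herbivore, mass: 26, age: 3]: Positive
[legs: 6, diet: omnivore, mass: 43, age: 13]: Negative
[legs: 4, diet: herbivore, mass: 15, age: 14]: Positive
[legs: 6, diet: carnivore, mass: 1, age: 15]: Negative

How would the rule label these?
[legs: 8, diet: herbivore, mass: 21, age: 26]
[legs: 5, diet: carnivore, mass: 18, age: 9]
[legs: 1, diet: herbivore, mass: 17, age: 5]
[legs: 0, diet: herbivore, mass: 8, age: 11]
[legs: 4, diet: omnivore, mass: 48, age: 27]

One predicate separates the groups cleanly: diet is herbivore AND mass ≤ 37.
[legs: 8, diet: herbivore, mass: 21, age: 26]: diet is herbivore, mass = 21 — meets the rule, so Positive. [legs: 5, diet: carnivore, mass: 18, age: 9]: diet is carnivore, mass = 18 — fails this test, so Negative. [legs: 1, diet: herbivore, mass: 17, age: 5]: diet is herbivore, mass = 17 — meets the rule, so Positive. [legs: 0, diet: herbivore, mass: 8, age: 11]: diet is herbivore, mass = 8 — meets the rule, so Positive. [legs: 4, diet: omnivore, mass: 48, age: 27]: diet is omnivore, mass = 48 — fails this test, so Negative.

Positive, Negative, Positive, Positive, Negative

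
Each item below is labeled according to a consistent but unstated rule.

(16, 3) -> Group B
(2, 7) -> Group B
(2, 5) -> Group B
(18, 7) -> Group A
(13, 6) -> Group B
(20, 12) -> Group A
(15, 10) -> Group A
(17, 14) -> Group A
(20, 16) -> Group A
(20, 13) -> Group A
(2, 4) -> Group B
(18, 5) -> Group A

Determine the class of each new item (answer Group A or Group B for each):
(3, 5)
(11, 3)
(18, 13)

Rule: sum ≥ 23. This holds for each 'Group A' example and fails for each 'Group B' one.
(3, 5) — 3+5 = 8, hence Group B. (11, 3) — 11+3 = 14, hence Group B. (18, 13) — 18+13 = 31, hence Group A.

Group B, Group B, Group A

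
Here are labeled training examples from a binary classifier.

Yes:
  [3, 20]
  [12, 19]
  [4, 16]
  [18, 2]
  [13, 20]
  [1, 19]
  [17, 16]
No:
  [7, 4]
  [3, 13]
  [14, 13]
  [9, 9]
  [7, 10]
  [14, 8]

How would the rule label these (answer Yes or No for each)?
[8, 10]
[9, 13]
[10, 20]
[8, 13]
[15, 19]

All 'Yes' examples share one property — max ≥ 16 — and every 'No' example lacks it.
[8, 10]: max 10, fails the rule → No. [9, 13]: max 13, fails the rule → No. [10, 20]: max 20, meets the rule → Yes. [8, 13]: max 13, fails the rule → No. [15, 19]: max 19, meets the rule → Yes.

No, No, Yes, No, Yes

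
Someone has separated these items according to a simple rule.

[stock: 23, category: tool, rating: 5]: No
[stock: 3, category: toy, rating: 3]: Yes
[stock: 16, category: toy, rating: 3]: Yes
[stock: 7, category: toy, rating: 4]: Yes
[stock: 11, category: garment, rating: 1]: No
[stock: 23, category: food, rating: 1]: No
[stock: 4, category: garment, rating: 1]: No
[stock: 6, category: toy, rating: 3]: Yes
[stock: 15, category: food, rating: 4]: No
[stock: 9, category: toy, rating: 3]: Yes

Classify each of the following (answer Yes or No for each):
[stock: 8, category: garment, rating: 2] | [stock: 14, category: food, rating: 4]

All 'Yes' examples share one property — category is toy — and every 'No' example lacks it.

No, No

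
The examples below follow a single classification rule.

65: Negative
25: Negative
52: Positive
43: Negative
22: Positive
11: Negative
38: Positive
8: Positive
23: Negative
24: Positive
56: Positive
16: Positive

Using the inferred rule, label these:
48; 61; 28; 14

Positive, Negative, Positive, Positive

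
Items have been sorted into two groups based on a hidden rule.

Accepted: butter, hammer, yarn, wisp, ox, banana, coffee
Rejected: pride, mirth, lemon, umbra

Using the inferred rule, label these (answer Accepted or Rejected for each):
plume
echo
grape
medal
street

Rejected, Accepted, Rejected, Rejected, Accepted

The classifier is using: even length.
Rejected: plume, since length 5.
Accepted: echo, since length 4.
Rejected: grape, since length 5.
Rejected: medal, since length 5.
Accepted: street, since length 6.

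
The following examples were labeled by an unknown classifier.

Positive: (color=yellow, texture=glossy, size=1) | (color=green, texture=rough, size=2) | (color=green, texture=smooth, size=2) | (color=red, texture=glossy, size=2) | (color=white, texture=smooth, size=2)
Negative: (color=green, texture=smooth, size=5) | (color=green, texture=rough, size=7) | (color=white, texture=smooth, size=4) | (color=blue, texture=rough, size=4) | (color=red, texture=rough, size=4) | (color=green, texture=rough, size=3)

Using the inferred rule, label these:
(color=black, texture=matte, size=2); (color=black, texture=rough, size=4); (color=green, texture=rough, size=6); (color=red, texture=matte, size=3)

Positive, Negative, Negative, Negative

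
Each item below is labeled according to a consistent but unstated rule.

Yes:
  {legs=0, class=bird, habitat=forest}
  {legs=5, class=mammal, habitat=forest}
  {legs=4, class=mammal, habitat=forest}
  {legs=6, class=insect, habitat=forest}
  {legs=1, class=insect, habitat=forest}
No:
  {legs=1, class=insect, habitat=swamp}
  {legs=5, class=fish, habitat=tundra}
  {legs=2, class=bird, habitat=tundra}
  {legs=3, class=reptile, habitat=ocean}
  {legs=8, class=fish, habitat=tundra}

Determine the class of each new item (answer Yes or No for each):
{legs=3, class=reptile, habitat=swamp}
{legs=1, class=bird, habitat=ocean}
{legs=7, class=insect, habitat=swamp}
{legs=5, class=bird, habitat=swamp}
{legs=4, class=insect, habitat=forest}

No, No, No, No, Yes

Comparing the two groups points to one rule — habitat is forest.
{legs=3, class=reptile, habitat=swamp}: habitat is swamp — lacks this property, so No. {legs=1, class=bird, habitat=ocean}: habitat is ocean — lacks this property, so No. {legs=7, class=insect, habitat=swamp}: habitat is swamp — lacks this property, so No. {legs=5, class=bird, habitat=swamp}: habitat is swamp — lacks this property, so No. {legs=4, class=insect, habitat=forest}: habitat is forest — fits, so Yes.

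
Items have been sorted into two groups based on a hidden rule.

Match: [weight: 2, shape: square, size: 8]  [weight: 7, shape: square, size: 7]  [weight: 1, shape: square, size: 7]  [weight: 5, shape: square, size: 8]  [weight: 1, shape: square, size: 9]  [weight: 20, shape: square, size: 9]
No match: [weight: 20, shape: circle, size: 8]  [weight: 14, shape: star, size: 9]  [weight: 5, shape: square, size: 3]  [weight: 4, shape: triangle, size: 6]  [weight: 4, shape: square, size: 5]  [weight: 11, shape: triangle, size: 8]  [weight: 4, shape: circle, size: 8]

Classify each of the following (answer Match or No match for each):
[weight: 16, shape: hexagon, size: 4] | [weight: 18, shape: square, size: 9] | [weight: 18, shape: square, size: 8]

Rule: shape is square AND size ≥ 6. This holds for each 'Match' example and fails for each 'No match' one.
[weight: 16, shape: hexagon, size: 4] → shape is hexagon, size = 4 → No match. [weight: 18, shape: square, size: 9] → shape is square, size = 9 → Match. [weight: 18, shape: square, size: 8] → shape is square, size = 8 → Match.

No match, Match, Match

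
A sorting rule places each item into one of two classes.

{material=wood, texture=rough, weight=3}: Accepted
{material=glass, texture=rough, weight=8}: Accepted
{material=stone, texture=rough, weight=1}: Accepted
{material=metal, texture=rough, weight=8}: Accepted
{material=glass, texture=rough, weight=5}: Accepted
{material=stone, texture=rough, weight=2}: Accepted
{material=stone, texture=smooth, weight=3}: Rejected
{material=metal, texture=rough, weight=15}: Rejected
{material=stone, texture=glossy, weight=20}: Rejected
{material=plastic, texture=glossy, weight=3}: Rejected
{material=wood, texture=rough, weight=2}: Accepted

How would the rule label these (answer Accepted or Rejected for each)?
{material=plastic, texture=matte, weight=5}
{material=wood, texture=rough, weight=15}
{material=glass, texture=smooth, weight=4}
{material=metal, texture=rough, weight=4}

Rejected, Rejected, Rejected, Accepted

The simplest hypothesis consistent with all the labels is: texture is rough AND weight ≤ 8.
{material=plastic, texture=matte, weight=5} — texture is matte, weight = 5, hence Rejected. {material=wood, texture=rough, weight=15} — texture is rough, weight = 15, hence Rejected. {material=glass, texture=smooth, weight=4} — texture is smooth, weight = 4, hence Rejected. {material=metal, texture=rough, weight=4} — texture is rough, weight = 4, hence Accepted.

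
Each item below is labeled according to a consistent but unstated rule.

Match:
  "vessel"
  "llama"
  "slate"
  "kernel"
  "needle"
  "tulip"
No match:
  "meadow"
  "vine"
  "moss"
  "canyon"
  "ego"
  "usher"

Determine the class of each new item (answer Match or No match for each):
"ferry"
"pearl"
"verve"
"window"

No match, Match, No match, No match

The common property of the 'Match' items is: contains 'l'. No 'No match' item has it.
"ferry": No match (no 'l').
"pearl": Match (has 'l').
"verve": No match (no 'l').
"window": No match (no 'l').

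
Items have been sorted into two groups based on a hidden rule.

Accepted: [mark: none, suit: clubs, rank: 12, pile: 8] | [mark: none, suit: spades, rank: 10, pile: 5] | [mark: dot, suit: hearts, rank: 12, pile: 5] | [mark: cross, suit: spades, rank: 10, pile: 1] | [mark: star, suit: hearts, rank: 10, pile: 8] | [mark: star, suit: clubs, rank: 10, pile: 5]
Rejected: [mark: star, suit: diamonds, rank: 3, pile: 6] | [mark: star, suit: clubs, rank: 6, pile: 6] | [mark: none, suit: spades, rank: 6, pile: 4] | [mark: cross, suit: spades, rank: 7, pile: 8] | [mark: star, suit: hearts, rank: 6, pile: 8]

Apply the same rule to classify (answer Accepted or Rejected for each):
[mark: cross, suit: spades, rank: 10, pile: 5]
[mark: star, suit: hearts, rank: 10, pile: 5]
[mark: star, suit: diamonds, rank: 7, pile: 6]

A rule that fits every label: rank ≥ 10 — true of each 'Accepted' example, false of each 'Rejected' one.
[mark: cross, suit: spades, rank: 10, pile: 5]: Accepted (rank = 10).
[mark: star, suit: hearts, rank: 10, pile: 5]: Accepted (rank = 10).
[mark: star, suit: diamonds, rank: 7, pile: 6]: Rejected (rank = 7).

Accepted, Accepted, Rejected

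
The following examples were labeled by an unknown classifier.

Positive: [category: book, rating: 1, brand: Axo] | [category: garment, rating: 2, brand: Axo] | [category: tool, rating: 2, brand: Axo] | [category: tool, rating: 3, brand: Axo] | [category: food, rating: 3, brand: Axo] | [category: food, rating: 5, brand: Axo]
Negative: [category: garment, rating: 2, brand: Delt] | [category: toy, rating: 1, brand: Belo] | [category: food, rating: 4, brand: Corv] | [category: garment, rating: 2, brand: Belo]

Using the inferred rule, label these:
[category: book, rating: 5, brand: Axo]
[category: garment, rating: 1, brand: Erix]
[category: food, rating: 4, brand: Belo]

Positive, Negative, Negative

Rule: brand is Axo. This holds for each 'Positive' example and fails for each 'Negative' one.
[category: book, rating: 5, brand: Axo]: brand is Axo — meets the rule, so Positive. [category: garment, rating: 1, brand: Erix]: brand is Erix — doesn't qualify, so Negative. [category: food, rating: 4, brand: Belo]: brand is Belo — doesn't qualify, so Negative.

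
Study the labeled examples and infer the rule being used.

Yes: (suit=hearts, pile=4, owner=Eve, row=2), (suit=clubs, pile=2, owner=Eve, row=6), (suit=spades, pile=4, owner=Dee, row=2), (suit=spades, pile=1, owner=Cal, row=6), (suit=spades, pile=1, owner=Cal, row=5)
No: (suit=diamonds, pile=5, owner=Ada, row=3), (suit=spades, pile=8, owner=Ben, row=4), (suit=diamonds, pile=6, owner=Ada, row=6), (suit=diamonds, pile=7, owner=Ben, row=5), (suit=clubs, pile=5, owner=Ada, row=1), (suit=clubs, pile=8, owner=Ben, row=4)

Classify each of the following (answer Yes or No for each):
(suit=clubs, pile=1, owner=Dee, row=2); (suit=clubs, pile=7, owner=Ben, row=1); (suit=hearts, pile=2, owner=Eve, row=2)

Yes, No, Yes

Every 'Yes' example satisfies: pile ≤ 4. None of the 'No' examples do.
Yes: (suit=clubs, pile=1, owner=Dee, row=2), since pile = 1.
No: (suit=clubs, pile=7, owner=Ben, row=1), since pile = 7.
Yes: (suit=hearts, pile=2, owner=Eve, row=2), since pile = 2.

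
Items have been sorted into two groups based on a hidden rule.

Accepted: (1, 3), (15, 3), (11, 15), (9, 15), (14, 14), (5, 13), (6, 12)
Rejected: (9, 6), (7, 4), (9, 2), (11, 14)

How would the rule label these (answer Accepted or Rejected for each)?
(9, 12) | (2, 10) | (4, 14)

Rejected, Accepted, Accepted

The simplest hypothesis consistent with all the labels is: sum is even.
(9, 12): Rejected (9+12 = 21). (2, 10): Accepted (2+10 = 12). (4, 14): Accepted (4+14 = 18).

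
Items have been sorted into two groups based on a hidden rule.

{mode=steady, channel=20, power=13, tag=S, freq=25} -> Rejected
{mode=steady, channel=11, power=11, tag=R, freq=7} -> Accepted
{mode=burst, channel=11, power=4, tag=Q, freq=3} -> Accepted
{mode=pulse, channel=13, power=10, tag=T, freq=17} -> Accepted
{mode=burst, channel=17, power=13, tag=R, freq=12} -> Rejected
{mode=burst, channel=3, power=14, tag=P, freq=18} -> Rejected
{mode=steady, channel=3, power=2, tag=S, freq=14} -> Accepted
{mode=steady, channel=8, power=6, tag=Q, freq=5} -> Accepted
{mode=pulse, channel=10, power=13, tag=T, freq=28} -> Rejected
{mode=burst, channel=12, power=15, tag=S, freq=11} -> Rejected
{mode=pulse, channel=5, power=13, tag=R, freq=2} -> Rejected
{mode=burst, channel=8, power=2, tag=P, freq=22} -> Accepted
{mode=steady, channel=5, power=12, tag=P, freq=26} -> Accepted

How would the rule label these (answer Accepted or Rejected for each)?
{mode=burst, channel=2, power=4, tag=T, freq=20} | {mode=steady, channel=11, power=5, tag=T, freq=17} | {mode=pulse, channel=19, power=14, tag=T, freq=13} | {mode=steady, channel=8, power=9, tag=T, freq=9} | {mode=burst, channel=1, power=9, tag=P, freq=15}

The classifier is using: power ≤ 12.
{mode=burst, channel=2, power=4, tag=T, freq=20}: Accepted (power = 4).
{mode=steady, channel=11, power=5, tag=T, freq=17}: Accepted (power = 5).
{mode=pulse, channel=19, power=14, tag=T, freq=13}: Rejected (power = 14).
{mode=steady, channel=8, power=9, tag=T, freq=9}: Accepted (power = 9).
{mode=burst, channel=1, power=9, tag=P, freq=15}: Accepted (power = 9).

Accepted, Accepted, Rejected, Accepted, Accepted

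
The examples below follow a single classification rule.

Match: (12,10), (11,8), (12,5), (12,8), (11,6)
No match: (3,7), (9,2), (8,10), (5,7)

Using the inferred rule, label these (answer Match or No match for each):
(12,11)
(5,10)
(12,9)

Match, No match, Match

The classifier is using: first ≥ 10.
(12,11): first 12 — fits, so Match. (5,10): first 5 — doesn't qualify, so No match. (12,9): first 12 — fits, so Match.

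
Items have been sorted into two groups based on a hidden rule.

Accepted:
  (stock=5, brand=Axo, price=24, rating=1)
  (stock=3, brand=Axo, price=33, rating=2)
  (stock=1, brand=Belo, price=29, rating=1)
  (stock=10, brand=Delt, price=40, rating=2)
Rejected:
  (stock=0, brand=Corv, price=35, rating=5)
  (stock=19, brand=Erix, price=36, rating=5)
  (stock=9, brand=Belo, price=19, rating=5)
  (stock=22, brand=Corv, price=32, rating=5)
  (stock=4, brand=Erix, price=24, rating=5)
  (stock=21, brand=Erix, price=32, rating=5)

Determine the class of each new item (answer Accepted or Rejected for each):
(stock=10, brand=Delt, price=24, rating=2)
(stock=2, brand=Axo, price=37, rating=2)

The simplest hypothesis consistent with all the labels is: rating ≤ 2.
(stock=10, brand=Delt, price=24, rating=2) — rating = 2, hence Accepted.
(stock=2, brand=Axo, price=37, rating=2) — rating = 2, hence Accepted.

Accepted, Accepted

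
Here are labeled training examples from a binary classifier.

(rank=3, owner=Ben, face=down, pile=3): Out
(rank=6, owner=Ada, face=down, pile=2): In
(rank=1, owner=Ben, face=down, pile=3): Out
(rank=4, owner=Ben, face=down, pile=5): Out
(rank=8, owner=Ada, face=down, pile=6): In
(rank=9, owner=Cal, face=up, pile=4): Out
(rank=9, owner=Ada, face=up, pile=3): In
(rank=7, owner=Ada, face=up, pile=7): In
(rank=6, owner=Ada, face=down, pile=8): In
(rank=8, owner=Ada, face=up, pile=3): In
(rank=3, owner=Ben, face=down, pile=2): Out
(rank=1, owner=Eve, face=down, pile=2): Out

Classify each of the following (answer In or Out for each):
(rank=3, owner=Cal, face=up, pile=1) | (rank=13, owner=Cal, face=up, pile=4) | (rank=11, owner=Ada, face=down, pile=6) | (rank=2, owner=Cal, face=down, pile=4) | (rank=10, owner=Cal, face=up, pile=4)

All 'In' examples share one property — owner is Ada — and every 'Out' example lacks it.
(rank=3, owner=Cal, face=up, pile=1): owner is Cal, does not satisfy this → Out.
(rank=13, owner=Cal, face=up, pile=4): owner is Cal, does not satisfy this → Out.
(rank=11, owner=Ada, face=down, pile=6): owner is Ada, meets the rule → In.
(rank=2, owner=Cal, face=down, pile=4): owner is Cal, does not satisfy this → Out.
(rank=10, owner=Cal, face=up, pile=4): owner is Cal, does not satisfy this → Out.

Out, Out, In, Out, Out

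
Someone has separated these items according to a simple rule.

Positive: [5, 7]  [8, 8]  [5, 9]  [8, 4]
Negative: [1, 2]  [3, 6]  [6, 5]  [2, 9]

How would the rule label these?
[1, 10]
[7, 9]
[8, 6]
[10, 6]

Negative, Positive, Positive, Positive

The pattern is that an item is 'Positive' exactly when: sum is even.
Negative: [1, 10], since 1+10 = 11. Positive: [7, 9], since 7+9 = 16. Positive: [8, 6], since 8+6 = 14. Positive: [10, 6], since 10+6 = 16.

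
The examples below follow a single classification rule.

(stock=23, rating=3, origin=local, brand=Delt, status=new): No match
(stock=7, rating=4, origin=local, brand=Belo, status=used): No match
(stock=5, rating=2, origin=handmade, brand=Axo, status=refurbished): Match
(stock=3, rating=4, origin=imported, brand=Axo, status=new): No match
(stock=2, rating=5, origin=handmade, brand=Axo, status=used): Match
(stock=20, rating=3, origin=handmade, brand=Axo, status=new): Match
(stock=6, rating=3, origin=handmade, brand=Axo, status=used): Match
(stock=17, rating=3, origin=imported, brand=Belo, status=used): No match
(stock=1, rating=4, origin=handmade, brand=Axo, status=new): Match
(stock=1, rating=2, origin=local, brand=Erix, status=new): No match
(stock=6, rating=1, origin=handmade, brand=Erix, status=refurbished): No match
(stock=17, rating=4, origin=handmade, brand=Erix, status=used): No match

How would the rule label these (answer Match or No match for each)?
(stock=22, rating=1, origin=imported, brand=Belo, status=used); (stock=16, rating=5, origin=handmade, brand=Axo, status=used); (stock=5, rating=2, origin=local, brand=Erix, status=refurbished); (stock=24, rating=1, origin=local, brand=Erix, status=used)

One predicate separates the groups cleanly: brand is Axo AND origin is handmade.
(stock=22, rating=1, origin=imported, brand=Belo, status=used): brand is Belo, origin is imported, doesn't qualify → No match. (stock=16, rating=5, origin=handmade, brand=Axo, status=used): brand is Axo, origin is handmade, fits → Match. (stock=5, rating=2, origin=local, brand=Erix, status=refurbished): brand is Erix, origin is local, doesn't qualify → No match. (stock=24, rating=1, origin=local, brand=Erix, status=used): brand is Erix, origin is local, doesn't qualify → No match.

No match, Match, No match, No match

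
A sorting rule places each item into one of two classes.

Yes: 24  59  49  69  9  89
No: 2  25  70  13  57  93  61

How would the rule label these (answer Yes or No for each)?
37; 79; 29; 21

No, Yes, Yes, No

The common property of the 'Yes' items is: ≡ 4 (mod 5). No 'No' item has it.
No: 37, since 37 mod 5 = 2.
Yes: 79, since 79 mod 5 = 4.
Yes: 29, since 29 mod 5 = 4.
No: 21, since 21 mod 5 = 1.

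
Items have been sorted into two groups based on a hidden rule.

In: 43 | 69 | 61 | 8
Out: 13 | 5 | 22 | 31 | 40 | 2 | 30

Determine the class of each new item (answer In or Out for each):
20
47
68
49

Out, In, In, In

The common property of the 'In' items is: digit sum ≥ 6. No 'Out' item has it.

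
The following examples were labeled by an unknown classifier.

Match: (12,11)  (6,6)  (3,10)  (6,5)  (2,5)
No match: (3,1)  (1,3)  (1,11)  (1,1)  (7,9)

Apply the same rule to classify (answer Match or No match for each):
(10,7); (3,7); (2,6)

Match, No match, Match

The pattern is that an item is 'Match' exactly when: product is even.
(10,7) — 10·7 = 70, hence Match.
(3,7) — 3·7 = 21, hence No match.
(2,6) — 2·6 = 12, hence Match.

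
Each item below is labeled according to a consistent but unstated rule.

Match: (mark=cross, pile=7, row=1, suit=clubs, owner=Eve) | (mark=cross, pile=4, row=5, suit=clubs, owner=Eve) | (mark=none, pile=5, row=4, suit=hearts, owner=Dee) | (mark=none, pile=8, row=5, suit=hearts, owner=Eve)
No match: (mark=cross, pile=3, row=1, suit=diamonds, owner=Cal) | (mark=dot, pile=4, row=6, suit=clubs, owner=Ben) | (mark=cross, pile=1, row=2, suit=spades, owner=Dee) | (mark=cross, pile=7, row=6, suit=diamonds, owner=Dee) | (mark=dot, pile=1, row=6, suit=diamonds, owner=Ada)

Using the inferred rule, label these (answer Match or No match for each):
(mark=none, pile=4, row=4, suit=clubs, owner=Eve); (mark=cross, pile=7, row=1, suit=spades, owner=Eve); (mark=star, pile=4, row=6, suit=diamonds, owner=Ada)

The rule appears to be: mark is none OR owner is Eve.
Match: (mark=none, pile=4, row=4, suit=clubs, owner=Eve), since mark is none, owner is Eve. Match: (mark=cross, pile=7, row=1, suit=spades, owner=Eve), since mark is cross, owner is Eve. No match: (mark=star, pile=4, row=6, suit=diamonds, owner=Ada), since mark is star, owner is Ada.

Match, Match, No match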